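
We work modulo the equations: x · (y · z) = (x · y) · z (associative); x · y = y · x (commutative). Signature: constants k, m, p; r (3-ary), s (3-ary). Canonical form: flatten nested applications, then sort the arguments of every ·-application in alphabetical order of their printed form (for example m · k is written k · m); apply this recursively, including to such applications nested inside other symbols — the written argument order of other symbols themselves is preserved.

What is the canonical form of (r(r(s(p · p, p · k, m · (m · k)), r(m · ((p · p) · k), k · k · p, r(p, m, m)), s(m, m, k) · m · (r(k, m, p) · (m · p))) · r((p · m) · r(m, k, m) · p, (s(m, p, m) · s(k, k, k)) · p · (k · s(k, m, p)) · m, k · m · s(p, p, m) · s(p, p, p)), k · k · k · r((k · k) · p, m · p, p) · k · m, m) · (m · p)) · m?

Answer: m · m · p · r(r(m · p · p · r(m, k, m), k · m · p · s(k, k, k) · s(k, m, p) · s(m, p, m), k · m · s(p, p, m) · s(p, p, p)) · r(s(p · p, k · p, k · m · m), r(k · m · p · p, k · k · p, r(p, m, m)), m · m · p · r(k, m, p) · s(m, m, k)), k · k · k · k · m · r(k · k · p, m · p, p), m)

Derivation:
Merge nested applications:  r(r(s(p · p, p · k, m · (m · k)), r(m · ((p · p) · k), k · k · p, r(p, m, m)), s(m, m, k) · m · (r(k, m, p) · (m · p))) · r((p · m) · r(m, k, m) · p, (s(m, p, m) · s(k, k, k)) · p · (k · s(k, m, p)) · m, k · m · s(p, p, m) · s(p, p, p)), k · k · k · r((k · k) · p, m · p, p) · k · m, m) · m · p · m
Canonicalize subterm:  r(r(s(p · p, p · k, m · (m · k)), r(m · ((p · p) · k), k · k · p, r(p, m, m)), s(m, m, k) · m · (r(k, m, p) · (m · p))) · r((p · m) · r(m, k, m) · p, (s(m, p, m) · s(k, k, k)) · p · (k · s(k, m, p)) · m, k · m · s(p, p, m) · s(p, p, p)), k · k · k · r((k · k) · p, m · p, p) · k · m, m)  →  r(r(m · p · p · r(m, k, m), k · m · p · s(k, k, k) · s(k, m, p) · s(m, p, m), k · m · s(p, p, m) · s(p, p, p)) · r(s(p · p, k · p, k · m · m), r(k · m · p · p, k · k · p, r(p, m, m)), m · m · p · r(k, m, p) · s(m, m, k)), k · k · k · k · m · r(k · k · p, m · p, p), m)
Sort:  m · m · p · r(r(m · p · p · r(m, k, m), k · m · p · s(k, k, k) · s(k, m, p) · s(m, p, m), k · m · s(p, p, m) · s(p, p, p)) · r(s(p · p, k · p, k · m · m), r(k · m · p · p, k · k · p, r(p, m, m)), m · m · p · r(k, m, p) · s(m, m, k)), k · k · k · k · m · r(k · k · p, m · p, p), m)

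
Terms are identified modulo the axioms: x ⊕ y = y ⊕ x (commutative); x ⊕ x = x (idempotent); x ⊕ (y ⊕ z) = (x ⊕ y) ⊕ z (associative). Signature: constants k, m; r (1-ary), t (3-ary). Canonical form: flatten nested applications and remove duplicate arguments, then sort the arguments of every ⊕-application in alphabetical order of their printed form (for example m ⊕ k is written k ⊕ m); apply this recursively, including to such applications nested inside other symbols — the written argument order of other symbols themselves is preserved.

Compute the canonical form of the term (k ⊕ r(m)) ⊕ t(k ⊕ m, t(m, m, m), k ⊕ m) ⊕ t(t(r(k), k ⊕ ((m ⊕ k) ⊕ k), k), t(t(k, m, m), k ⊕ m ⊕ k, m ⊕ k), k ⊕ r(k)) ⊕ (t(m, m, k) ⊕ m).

Answer: k ⊕ m ⊕ r(m) ⊕ t(k ⊕ m, t(m, m, m), k ⊕ m) ⊕ t(m, m, k) ⊕ t(t(r(k), k ⊕ m, k), t(t(k, m, m), k ⊕ m, k ⊕ m), k ⊕ r(k))

Derivation:
Flatten:  k ⊕ r(m) ⊕ t(k ⊕ m, t(m, m, m), k ⊕ m) ⊕ t(t(r(k), k ⊕ ((m ⊕ k) ⊕ k), k), t(t(k, m, m), k ⊕ m ⊕ k, m ⊕ k), k ⊕ r(k)) ⊕ t(m, m, k) ⊕ m
Canonicalize subterm:  t(t(r(k), k ⊕ ((m ⊕ k) ⊕ k), k), t(t(k, m, m), k ⊕ m ⊕ k, m ⊕ k), k ⊕ r(k))  →  t(t(r(k), k ⊕ m, k), t(t(k, m, m), k ⊕ m, k ⊕ m), k ⊕ r(k))
Order the arguments:  k ⊕ m ⊕ r(m) ⊕ t(k ⊕ m, t(m, m, m), k ⊕ m) ⊕ t(m, m, k) ⊕ t(t(r(k), k ⊕ m, k), t(t(k, m, m), k ⊕ m, k ⊕ m), k ⊕ r(k))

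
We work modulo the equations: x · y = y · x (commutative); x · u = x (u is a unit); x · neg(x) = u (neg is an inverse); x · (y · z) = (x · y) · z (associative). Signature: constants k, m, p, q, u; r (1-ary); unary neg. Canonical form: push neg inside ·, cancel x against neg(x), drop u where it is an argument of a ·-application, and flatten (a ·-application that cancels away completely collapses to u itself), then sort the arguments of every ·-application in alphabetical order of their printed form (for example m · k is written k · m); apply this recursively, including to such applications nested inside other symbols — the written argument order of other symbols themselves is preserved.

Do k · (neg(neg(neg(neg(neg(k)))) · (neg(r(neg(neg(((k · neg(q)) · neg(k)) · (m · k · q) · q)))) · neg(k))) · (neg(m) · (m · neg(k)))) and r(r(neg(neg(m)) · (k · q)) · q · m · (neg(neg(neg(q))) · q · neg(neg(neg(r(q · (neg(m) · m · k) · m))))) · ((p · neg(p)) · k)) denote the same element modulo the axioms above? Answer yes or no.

Left:  k · (neg(neg(neg(neg(neg(k)))) · (neg(r(neg(neg(((k · neg(q)) · neg(k)) · (m · k · q) · q)))) · neg(k))) · (neg(m) · (m · neg(k))))
  Push neg inside:  distribute neg over · and collapse double neg
  Cancel inverse pairs:  k cancels; m cancels
  Collect terms:  r(k · m · q)
Right:  r(r(neg(neg(m)) · (k · q)) · q · m · (neg(neg(neg(q))) · q · neg(neg(neg(r(q · (neg(m) · m · k) · m))))) · ((p · neg(p)) · k))
  Work inside:  r(neg(neg(m)) · (k · q)) · q · m · (neg(neg(neg(q))) · q · neg(neg(neg(r(q · (neg(m) · m · k) · m))))) · ((p · neg(p)) · k)
  Push neg inside:  distribute neg over · and collapse double neg
  Inverses cancel:  r(k · m · q) cancels; p cancels
  Collect:  q · m · k
  Sort:  k · m · q
  Reassemble:  r(k · m · q)

Answer: yes — both canonical forms are r(k · m · q)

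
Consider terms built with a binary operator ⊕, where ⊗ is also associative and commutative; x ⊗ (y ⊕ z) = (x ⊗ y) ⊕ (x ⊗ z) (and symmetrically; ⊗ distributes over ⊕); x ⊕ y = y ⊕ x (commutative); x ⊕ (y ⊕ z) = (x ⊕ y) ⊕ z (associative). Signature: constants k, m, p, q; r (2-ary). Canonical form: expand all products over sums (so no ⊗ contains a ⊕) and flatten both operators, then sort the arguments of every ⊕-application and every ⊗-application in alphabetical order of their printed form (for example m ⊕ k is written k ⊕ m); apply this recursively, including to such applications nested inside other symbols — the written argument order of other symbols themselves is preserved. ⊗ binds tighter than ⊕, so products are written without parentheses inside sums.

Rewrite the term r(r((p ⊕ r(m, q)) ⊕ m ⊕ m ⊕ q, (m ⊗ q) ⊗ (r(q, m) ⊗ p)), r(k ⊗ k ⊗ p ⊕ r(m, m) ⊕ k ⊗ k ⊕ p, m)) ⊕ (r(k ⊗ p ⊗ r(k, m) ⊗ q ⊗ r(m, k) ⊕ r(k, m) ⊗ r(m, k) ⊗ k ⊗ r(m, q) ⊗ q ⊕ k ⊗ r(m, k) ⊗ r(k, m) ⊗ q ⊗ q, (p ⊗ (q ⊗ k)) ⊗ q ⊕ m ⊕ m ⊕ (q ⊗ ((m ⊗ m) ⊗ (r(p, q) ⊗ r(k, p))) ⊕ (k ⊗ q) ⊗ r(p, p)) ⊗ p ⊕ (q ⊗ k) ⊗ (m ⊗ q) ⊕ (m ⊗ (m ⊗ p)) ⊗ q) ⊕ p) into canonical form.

Answer: p ⊕ r(k ⊗ p ⊗ q ⊗ r(k, m) ⊗ r(m, k) ⊕ k ⊗ q ⊗ q ⊗ r(k, m) ⊗ r(m, k) ⊕ k ⊗ q ⊗ r(k, m) ⊗ r(m, k) ⊗ r(m, q), k ⊗ m ⊗ q ⊗ q ⊕ k ⊗ p ⊗ q ⊗ q ⊕ k ⊗ p ⊗ q ⊗ r(p, p) ⊕ m ⊕ m ⊕ m ⊗ m ⊗ p ⊗ q ⊕ m ⊗ m ⊗ p ⊗ q ⊗ r(k, p) ⊗ r(p, q)) ⊕ r(r(m ⊕ m ⊕ p ⊕ q ⊕ r(m, q), m ⊗ p ⊗ q ⊗ r(q, m)), r(k ⊗ k ⊕ k ⊗ k ⊗ p ⊕ p ⊕ r(m, m), m))

Derivation:
Distribute:  r(r(m ⊕ m ⊕ p ⊕ q ⊕ r(m, q), m ⊗ p ⊗ q ⊗ r(q, m)), r(k ⊗ k ⊕ k ⊗ k ⊗ p ⊕ p ⊕ r(m, m), m)) ⊕ r(k ⊗ p ⊗ q ⊗ r(k, m) ⊗ r(m, k) ⊕ k ⊗ q ⊗ q ⊗ r(k, m) ⊗ r(m, k) ⊕ k ⊗ q ⊗ r(k, m) ⊗ r(m, k) ⊗ r(m, q), k ⊗ m ⊗ q ⊗ q ⊕ k ⊗ p ⊗ q ⊗ q ⊕ k ⊗ p ⊗ q ⊗ r(p, p) ⊕ m ⊕ m ⊕ m ⊗ m ⊗ p ⊗ q ⊕ m ⊗ m ⊗ p ⊗ q ⊗ r(k, p) ⊗ r(p, q)) ⊕ p
Sort arguments:  p ⊕ r(k ⊗ p ⊗ q ⊗ r(k, m) ⊗ r(m, k) ⊕ k ⊗ q ⊗ q ⊗ r(k, m) ⊗ r(m, k) ⊕ k ⊗ q ⊗ r(k, m) ⊗ r(m, k) ⊗ r(m, q), k ⊗ m ⊗ q ⊗ q ⊕ k ⊗ p ⊗ q ⊗ q ⊕ k ⊗ p ⊗ q ⊗ r(p, p) ⊕ m ⊕ m ⊕ m ⊗ m ⊗ p ⊗ q ⊕ m ⊗ m ⊗ p ⊗ q ⊗ r(k, p) ⊗ r(p, q)) ⊕ r(r(m ⊕ m ⊕ p ⊕ q ⊕ r(m, q), m ⊗ p ⊗ q ⊗ r(q, m)), r(k ⊗ k ⊕ k ⊗ k ⊗ p ⊕ p ⊕ r(m, m), m))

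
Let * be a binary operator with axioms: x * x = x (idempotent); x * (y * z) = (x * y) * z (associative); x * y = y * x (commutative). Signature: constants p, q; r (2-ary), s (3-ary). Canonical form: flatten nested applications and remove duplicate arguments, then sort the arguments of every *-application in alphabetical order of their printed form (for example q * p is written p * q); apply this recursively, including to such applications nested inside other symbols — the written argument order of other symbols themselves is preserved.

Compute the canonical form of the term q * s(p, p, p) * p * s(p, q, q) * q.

Deduplicate:  drop duplicate q
Sort arguments:  p * q * s(p, p, p) * s(p, q, q)

Answer: p * q * s(p, p, p) * s(p, q, q)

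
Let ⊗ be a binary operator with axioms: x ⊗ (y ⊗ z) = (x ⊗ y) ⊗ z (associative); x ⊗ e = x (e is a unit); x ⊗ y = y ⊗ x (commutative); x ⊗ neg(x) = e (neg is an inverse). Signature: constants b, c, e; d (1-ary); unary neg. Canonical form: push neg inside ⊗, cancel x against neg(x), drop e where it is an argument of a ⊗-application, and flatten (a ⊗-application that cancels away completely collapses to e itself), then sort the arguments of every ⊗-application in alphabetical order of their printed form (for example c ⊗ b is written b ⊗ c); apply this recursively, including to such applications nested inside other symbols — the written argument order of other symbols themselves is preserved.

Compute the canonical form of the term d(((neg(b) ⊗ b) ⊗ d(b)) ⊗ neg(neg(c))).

Descend into:  ((neg(b) ⊗ b) ⊗ d(b)) ⊗ neg(neg(c))
Push neg inside:  distribute neg over ⊗ and collapse double neg
Cancel:  b cancels
Collect terms:  d(b) ⊗ c
Order the arguments:  c ⊗ d(b)
Rebuild:  d(c ⊗ d(b))

Answer: d(c ⊗ d(b))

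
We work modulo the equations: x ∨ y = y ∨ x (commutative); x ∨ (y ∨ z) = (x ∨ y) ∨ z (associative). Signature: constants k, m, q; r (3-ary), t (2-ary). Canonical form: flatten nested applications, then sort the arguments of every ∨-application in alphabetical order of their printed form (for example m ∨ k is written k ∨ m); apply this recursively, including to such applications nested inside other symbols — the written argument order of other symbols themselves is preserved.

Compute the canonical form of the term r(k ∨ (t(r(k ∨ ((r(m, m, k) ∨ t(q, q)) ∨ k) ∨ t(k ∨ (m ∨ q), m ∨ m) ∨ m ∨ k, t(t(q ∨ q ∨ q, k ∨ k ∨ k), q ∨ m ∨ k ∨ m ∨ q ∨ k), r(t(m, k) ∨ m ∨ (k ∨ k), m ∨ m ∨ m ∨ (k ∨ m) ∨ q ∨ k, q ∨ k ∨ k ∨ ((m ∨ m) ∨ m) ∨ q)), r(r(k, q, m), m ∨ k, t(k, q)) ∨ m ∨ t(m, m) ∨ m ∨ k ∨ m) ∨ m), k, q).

Descend into:  k ∨ (t(r(k ∨ ((r(m, m, k) ∨ t(q, q)) ∨ k) ∨ t(k ∨ (m ∨ q), m ∨ m) ∨ m ∨ k, t(t(q ∨ q ∨ q, k ∨ k ∨ k), q ∨ m ∨ k ∨ m ∨ q ∨ k), r(t(m, k) ∨ m ∨ (k ∨ k), m ∨ m ∨ m ∨ (k ∨ m) ∨ q ∨ k, q ∨ k ∨ k ∨ ((m ∨ m) ∨ m) ∨ q)), r(r(k, q, m), m ∨ k, t(k, q)) ∨ m ∨ t(m, m) ∨ m ∨ k ∨ m) ∨ m)
Un-nest:  k ∨ t(r(k ∨ ((r(m, m, k) ∨ t(q, q)) ∨ k) ∨ t(k ∨ (m ∨ q), m ∨ m) ∨ m ∨ k, t(t(q ∨ q ∨ q, k ∨ k ∨ k), q ∨ m ∨ k ∨ m ∨ q ∨ k), r(t(m, k) ∨ m ∨ (k ∨ k), m ∨ m ∨ m ∨ (k ∨ m) ∨ q ∨ k, q ∨ k ∨ k ∨ ((m ∨ m) ∨ m) ∨ q)), r(r(k, q, m), m ∨ k, t(k, q)) ∨ m ∨ t(m, m) ∨ m ∨ k ∨ m) ∨ m
Simplify inside:  t(r(k ∨ ((r(m, m, k) ∨ t(q, q)) ∨ k) ∨ t(k ∨ (m ∨ q), m ∨ m) ∨ m ∨ k, t(t(q ∨ q ∨ q, k ∨ k ∨ k), q ∨ m ∨ k ∨ m ∨ q ∨ k), r(t(m, k) ∨ m ∨ (k ∨ k), m ∨ m ∨ m ∨ (k ∨ m) ∨ q ∨ k, q ∨ k ∨ k ∨ ((m ∨ m) ∨ m) ∨ q)), r(r(k, q, m), m ∨ k, t(k, q)) ∨ m ∨ t(m, m) ∨ m ∨ k ∨ m)  →  t(r(k ∨ k ∨ k ∨ m ∨ r(m, m, k) ∨ t(k ∨ m ∨ q, m ∨ m) ∨ t(q, q), t(t(q ∨ q ∨ q, k ∨ k ∨ k), k ∨ k ∨ m ∨ m ∨ q ∨ q), r(k ∨ k ∨ m ∨ t(m, k), k ∨ k ∨ m ∨ m ∨ m ∨ m ∨ q, k ∨ k ∨ m ∨ m ∨ m ∨ q ∨ q)), k ∨ m ∨ m ∨ m ∨ r(r(k, q, m), k ∨ m, t(k, q)) ∨ t(m, m))
Sort:  k ∨ m ∨ t(r(k ∨ k ∨ k ∨ m ∨ r(m, m, k) ∨ t(k ∨ m ∨ q, m ∨ m) ∨ t(q, q), t(t(q ∨ q ∨ q, k ∨ k ∨ k), k ∨ k ∨ m ∨ m ∨ q ∨ q), r(k ∨ k ∨ m ∨ t(m, k), k ∨ k ∨ m ∨ m ∨ m ∨ m ∨ q, k ∨ k ∨ m ∨ m ∨ m ∨ q ∨ q)), k ∨ m ∨ m ∨ m ∨ r(r(k, q, m), k ∨ m, t(k, q)) ∨ t(m, m))
Rebuild:  r(k ∨ m ∨ t(r(k ∨ k ∨ k ∨ m ∨ r(m, m, k) ∨ t(k ∨ m ∨ q, m ∨ m) ∨ t(q, q), t(t(q ∨ q ∨ q, k ∨ k ∨ k), k ∨ k ∨ m ∨ m ∨ q ∨ q), r(k ∨ k ∨ m ∨ t(m, k), k ∨ k ∨ m ∨ m ∨ m ∨ m ∨ q, k ∨ k ∨ m ∨ m ∨ m ∨ q ∨ q)), k ∨ m ∨ m ∨ m ∨ r(r(k, q, m), k ∨ m, t(k, q)) ∨ t(m, m)), k, q)

Answer: r(k ∨ m ∨ t(r(k ∨ k ∨ k ∨ m ∨ r(m, m, k) ∨ t(k ∨ m ∨ q, m ∨ m) ∨ t(q, q), t(t(q ∨ q ∨ q, k ∨ k ∨ k), k ∨ k ∨ m ∨ m ∨ q ∨ q), r(k ∨ k ∨ m ∨ t(m, k), k ∨ k ∨ m ∨ m ∨ m ∨ m ∨ q, k ∨ k ∨ m ∨ m ∨ m ∨ q ∨ q)), k ∨ m ∨ m ∨ m ∨ r(r(k, q, m), k ∨ m, t(k, q)) ∨ t(m, m)), k, q)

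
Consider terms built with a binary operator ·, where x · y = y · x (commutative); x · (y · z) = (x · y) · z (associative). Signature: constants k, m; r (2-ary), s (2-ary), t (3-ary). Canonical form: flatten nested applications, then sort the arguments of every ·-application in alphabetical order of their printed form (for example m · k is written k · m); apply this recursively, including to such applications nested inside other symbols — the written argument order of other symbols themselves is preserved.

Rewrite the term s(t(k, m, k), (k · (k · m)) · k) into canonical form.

Answer: s(t(k, m, k), k · k · k · m)

Derivation:
Work inside:  (k · (k · m)) · k
Un-nest:  k · k · m · k
Sort arguments:  k · k · k · m
Put back:  s(t(k, m, k), k · k · k · m)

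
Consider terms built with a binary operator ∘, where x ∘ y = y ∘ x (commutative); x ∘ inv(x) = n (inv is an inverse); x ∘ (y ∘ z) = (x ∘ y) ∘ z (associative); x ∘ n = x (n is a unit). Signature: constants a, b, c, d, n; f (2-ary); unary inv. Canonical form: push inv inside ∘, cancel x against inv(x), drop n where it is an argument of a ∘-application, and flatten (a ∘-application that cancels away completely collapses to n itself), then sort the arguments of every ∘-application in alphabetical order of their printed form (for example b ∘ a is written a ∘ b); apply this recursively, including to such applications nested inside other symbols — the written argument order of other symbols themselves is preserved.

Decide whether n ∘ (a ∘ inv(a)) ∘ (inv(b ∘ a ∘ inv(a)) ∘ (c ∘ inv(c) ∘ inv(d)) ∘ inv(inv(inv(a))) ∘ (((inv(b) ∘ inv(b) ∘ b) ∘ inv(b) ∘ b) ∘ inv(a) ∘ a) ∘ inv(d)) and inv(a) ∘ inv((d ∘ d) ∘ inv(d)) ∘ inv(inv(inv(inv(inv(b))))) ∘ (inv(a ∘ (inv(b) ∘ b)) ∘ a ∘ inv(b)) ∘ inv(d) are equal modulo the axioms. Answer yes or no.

Answer: yes — both canonical forms are inv(a) ∘ inv(b) ∘ inv(b) ∘ inv(d) ∘ inv(d)

Derivation:
Left:  n ∘ (a ∘ inv(a)) ∘ (inv(b ∘ a ∘ inv(a)) ∘ (c ∘ inv(c) ∘ inv(d)) ∘ inv(inv(inv(a))) ∘ (((inv(b) ∘ inv(b) ∘ b) ∘ inv(b) ∘ b) ∘ inv(a) ∘ a) ∘ inv(d))
  Push inv inside:  distribute inv over ∘ and collapse double inv
  Inverses cancel:  c cancels
  Combine occurrences:  inv(a) ∘ inv(b) ∘ inv(b) ∘ inv(d) ∘ inv(d)
Right:  inv(a) ∘ inv((d ∘ d) ∘ inv(d)) ∘ inv(inv(inv(inv(inv(b))))) ∘ (inv(a ∘ (inv(b) ∘ b)) ∘ a ∘ inv(b)) ∘ inv(d)
  Push inv inside:  distribute inv over ∘ and collapse double inv
  Collect:  inv(a) ∘ inv(d) ∘ inv(d) ∘ inv(b) ∘ inv(b)
  Sort:  inv(a) ∘ inv(b) ∘ inv(b) ∘ inv(d) ∘ inv(d)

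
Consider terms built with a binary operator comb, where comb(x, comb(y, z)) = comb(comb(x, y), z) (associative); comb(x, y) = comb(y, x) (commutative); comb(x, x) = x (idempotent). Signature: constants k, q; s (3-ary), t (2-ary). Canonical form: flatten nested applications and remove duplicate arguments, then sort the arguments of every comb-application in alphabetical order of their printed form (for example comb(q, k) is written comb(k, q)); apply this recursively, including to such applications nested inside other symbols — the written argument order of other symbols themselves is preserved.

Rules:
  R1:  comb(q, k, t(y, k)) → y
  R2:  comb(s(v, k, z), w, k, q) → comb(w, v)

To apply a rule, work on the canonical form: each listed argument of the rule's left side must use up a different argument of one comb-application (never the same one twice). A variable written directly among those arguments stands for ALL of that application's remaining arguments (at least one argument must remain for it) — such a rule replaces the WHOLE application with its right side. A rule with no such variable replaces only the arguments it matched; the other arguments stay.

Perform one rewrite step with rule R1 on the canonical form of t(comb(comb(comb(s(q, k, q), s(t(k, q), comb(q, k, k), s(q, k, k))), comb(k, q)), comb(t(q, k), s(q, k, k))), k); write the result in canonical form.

Answer: t(comb(q, s(q, k, k), s(q, k, q), s(t(k, q), comb(k, q), s(q, k, k))), k)

Derivation:
Canonical form:  t(comb(k, q, s(q, k, k), s(q, k, q), s(t(k, q), comb(k, q), s(q, k, k)), t(q, k)), k)
R1 matches:  uses k, q, t(q, k);  y := q
Result:  t(comb(q, s(q, k, k), s(q, k, q), s(t(k, q), comb(k, q), s(q, k, k))), k)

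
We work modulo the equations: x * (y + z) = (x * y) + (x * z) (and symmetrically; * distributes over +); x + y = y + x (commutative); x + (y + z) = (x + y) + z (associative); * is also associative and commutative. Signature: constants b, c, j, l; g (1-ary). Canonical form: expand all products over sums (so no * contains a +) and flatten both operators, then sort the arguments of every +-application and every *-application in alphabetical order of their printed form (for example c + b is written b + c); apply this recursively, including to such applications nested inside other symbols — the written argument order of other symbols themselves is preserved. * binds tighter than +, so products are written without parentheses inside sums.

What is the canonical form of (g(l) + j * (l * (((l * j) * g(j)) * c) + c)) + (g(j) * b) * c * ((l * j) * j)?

Expand products over sums:  g(l) + c * g(j) * j * j * l * l + c * j + b * c * g(j) * j * j * l
Sort:  b * c * g(j) * j * j * l + c * g(j) * j * j * l * l + c * j + g(l)

Answer: b * c * g(j) * j * j * l + c * g(j) * j * j * l * l + c * j + g(l)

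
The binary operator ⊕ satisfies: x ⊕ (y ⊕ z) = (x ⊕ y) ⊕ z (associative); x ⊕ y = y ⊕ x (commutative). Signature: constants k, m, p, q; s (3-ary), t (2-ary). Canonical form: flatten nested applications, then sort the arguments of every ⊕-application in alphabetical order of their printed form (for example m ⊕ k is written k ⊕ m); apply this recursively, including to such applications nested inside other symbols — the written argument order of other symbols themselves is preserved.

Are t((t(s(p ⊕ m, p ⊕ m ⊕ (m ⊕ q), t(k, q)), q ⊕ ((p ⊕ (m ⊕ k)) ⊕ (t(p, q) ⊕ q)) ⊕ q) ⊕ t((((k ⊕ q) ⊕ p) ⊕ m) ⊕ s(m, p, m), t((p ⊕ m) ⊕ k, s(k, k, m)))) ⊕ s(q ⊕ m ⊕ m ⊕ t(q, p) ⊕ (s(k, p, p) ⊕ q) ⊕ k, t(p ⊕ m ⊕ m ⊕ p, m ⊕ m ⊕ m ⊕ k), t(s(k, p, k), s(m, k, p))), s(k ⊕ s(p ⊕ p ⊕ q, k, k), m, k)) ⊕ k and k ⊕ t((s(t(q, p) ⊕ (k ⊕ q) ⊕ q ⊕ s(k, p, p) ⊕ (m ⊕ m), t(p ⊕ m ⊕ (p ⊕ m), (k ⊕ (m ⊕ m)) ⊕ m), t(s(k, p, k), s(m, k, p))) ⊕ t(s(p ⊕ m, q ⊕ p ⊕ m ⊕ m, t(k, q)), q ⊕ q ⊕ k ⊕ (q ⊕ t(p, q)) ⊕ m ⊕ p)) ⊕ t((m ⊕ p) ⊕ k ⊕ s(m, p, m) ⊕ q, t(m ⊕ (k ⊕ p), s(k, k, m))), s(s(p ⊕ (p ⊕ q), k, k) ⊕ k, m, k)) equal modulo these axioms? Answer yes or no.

Left:  t((t(s(p ⊕ m, p ⊕ m ⊕ (m ⊕ q), t(k, q)), q ⊕ ((p ⊕ (m ⊕ k)) ⊕ (t(p, q) ⊕ q)) ⊕ q) ⊕ t((((k ⊕ q) ⊕ p) ⊕ m) ⊕ s(m, p, m), t((p ⊕ m) ⊕ k, s(k, k, m)))) ⊕ s(q ⊕ m ⊕ m ⊕ t(q, p) ⊕ (s(k, p, p) ⊕ q) ⊕ k, t(p ⊕ m ⊕ m ⊕ p, m ⊕ m ⊕ m ⊕ k), t(s(k, p, k), s(m, k, p))), s(k ⊕ s(p ⊕ p ⊕ q, k, k), m, k)) ⊕ k
  Simplify inside:  t((t(s(p ⊕ m, p ⊕ m ⊕ (m ⊕ q), t(k, q)), q ⊕ ((p ⊕ (m ⊕ k)) ⊕ (t(p, q) ⊕ q)) ⊕ q) ⊕ t((((k ⊕ q) ⊕ p) ⊕ m) ⊕ s(m, p, m), t((p ⊕ m) ⊕ k, s(k, k, m)))) ⊕ s(q ⊕ m ⊕ m ⊕ t(q, p) ⊕ (s(k, p, p) ⊕ q) ⊕ k, t(p ⊕ m ⊕ m ⊕ p, m ⊕ m ⊕ m ⊕ k), t(s(k, p, k), s(m, k, p))), s(k ⊕ s(p ⊕ p ⊕ q, k, k), m, k))  →  t(s(k ⊕ m ⊕ m ⊕ q ⊕ q ⊕ s(k, p, p) ⊕ t(q, p), t(m ⊕ m ⊕ p ⊕ p, k ⊕ m ⊕ m ⊕ m), t(s(k, p, k), s(m, k, p))) ⊕ t(k ⊕ m ⊕ p ⊕ q ⊕ s(m, p, m), t(k ⊕ m ⊕ p, s(k, k, m))) ⊕ t(s(m ⊕ p, m ⊕ m ⊕ p ⊕ q, t(k, q)), k ⊕ m ⊕ p ⊕ q ⊕ q ⊕ q ⊕ t(p, q)), s(k ⊕ s(p ⊕ p ⊕ q, k, k), m, k))
  Sort arguments:  k ⊕ t(s(k ⊕ m ⊕ m ⊕ q ⊕ q ⊕ s(k, p, p) ⊕ t(q, p), t(m ⊕ m ⊕ p ⊕ p, k ⊕ m ⊕ m ⊕ m), t(s(k, p, k), s(m, k, p))) ⊕ t(k ⊕ m ⊕ p ⊕ q ⊕ s(m, p, m), t(k ⊕ m ⊕ p, s(k, k, m))) ⊕ t(s(m ⊕ p, m ⊕ m ⊕ p ⊕ q, t(k, q)), k ⊕ m ⊕ p ⊕ q ⊕ q ⊕ q ⊕ t(p, q)), s(k ⊕ s(p ⊕ p ⊕ q, k, k), m, k))
Right:  k ⊕ t((s(t(q, p) ⊕ (k ⊕ q) ⊕ q ⊕ s(k, p, p) ⊕ (m ⊕ m), t(p ⊕ m ⊕ (p ⊕ m), (k ⊕ (m ⊕ m)) ⊕ m), t(s(k, p, k), s(m, k, p))) ⊕ t(s(p ⊕ m, q ⊕ p ⊕ m ⊕ m, t(k, q)), q ⊕ q ⊕ k ⊕ (q ⊕ t(p, q)) ⊕ m ⊕ p)) ⊕ t((m ⊕ p) ⊕ k ⊕ s(m, p, m) ⊕ q, t(m ⊕ (k ⊕ p), s(k, k, m))), s(s(p ⊕ (p ⊕ q), k, k) ⊕ k, m, k))
  Simplify inside:  t((s(t(q, p) ⊕ (k ⊕ q) ⊕ q ⊕ s(k, p, p) ⊕ (m ⊕ m), t(p ⊕ m ⊕ (p ⊕ m), (k ⊕ (m ⊕ m)) ⊕ m), t(s(k, p, k), s(m, k, p))) ⊕ t(s(p ⊕ m, q ⊕ p ⊕ m ⊕ m, t(k, q)), q ⊕ q ⊕ k ⊕ (q ⊕ t(p, q)) ⊕ m ⊕ p)) ⊕ t((m ⊕ p) ⊕ k ⊕ s(m, p, m) ⊕ q, t(m ⊕ (k ⊕ p), s(k, k, m))), s(s(p ⊕ (p ⊕ q), k, k) ⊕ k, m, k))  →  t(s(k ⊕ m ⊕ m ⊕ q ⊕ q ⊕ s(k, p, p) ⊕ t(q, p), t(m ⊕ m ⊕ p ⊕ p, k ⊕ m ⊕ m ⊕ m), t(s(k, p, k), s(m, k, p))) ⊕ t(k ⊕ m ⊕ p ⊕ q ⊕ s(m, p, m), t(k ⊕ m ⊕ p, s(k, k, m))) ⊕ t(s(m ⊕ p, m ⊕ m ⊕ p ⊕ q, t(k, q)), k ⊕ m ⊕ p ⊕ q ⊕ q ⊕ q ⊕ t(p, q)), s(k ⊕ s(p ⊕ p ⊕ q, k, k), m, k))
  Order the arguments:  k ⊕ t(s(k ⊕ m ⊕ m ⊕ q ⊕ q ⊕ s(k, p, p) ⊕ t(q, p), t(m ⊕ m ⊕ p ⊕ p, k ⊕ m ⊕ m ⊕ m), t(s(k, p, k), s(m, k, p))) ⊕ t(k ⊕ m ⊕ p ⊕ q ⊕ s(m, p, m), t(k ⊕ m ⊕ p, s(k, k, m))) ⊕ t(s(m ⊕ p, m ⊕ m ⊕ p ⊕ q, t(k, q)), k ⊕ m ⊕ p ⊕ q ⊕ q ⊕ q ⊕ t(p, q)), s(k ⊕ s(p ⊕ p ⊕ q, k, k), m, k))

Answer: yes — both canonical forms are k ⊕ t(s(k ⊕ m ⊕ m ⊕ q ⊕ q ⊕ s(k, p, p) ⊕ t(q, p), t(m ⊕ m ⊕ p ⊕ p, k ⊕ m ⊕ m ⊕ m), t(s(k, p, k), s(m, k, p))) ⊕ t(k ⊕ m ⊕ p ⊕ q ⊕ s(m, p, m), t(k ⊕ m ⊕ p, s(k, k, m))) ⊕ t(s(m ⊕ p, m ⊕ m ⊕ p ⊕ q, t(k, q)), k ⊕ m ⊕ p ⊕ q ⊕ q ⊕ q ⊕ t(p, q)), s(k ⊕ s(p ⊕ p ⊕ q, k, k), m, k))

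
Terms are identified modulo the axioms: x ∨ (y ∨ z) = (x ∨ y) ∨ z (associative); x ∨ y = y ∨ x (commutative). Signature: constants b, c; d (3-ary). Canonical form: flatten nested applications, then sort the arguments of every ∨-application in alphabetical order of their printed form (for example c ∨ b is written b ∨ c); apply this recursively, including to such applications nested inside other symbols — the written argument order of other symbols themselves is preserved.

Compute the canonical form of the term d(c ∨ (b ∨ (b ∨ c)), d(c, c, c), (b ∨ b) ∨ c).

Focus inside:  c ∨ (b ∨ (b ∨ c))
Merge nested applications:  c ∨ b ∨ b ∨ c
Order the arguments:  b ∨ b ∨ c ∨ c
Rebuild:  d(b ∨ b ∨ c ∨ c, d(c, c, c), b ∨ b ∨ c)

Answer: d(b ∨ b ∨ c ∨ c, d(c, c, c), b ∨ b ∨ c)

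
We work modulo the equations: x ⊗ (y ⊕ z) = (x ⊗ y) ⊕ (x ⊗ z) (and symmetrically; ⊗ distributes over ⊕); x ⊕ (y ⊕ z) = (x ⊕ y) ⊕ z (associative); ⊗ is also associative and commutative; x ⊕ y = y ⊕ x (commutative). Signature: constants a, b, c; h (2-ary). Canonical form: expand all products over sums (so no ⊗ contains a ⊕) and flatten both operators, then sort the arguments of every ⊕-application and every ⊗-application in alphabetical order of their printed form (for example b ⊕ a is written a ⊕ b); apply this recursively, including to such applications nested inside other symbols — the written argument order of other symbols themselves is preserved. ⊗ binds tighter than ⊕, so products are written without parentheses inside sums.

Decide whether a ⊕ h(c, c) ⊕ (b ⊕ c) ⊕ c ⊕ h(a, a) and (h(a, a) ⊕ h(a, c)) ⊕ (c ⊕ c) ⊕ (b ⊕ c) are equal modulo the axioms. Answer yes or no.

Left:  a ⊕ h(c, c) ⊕ (b ⊕ c) ⊕ c ⊕ h(a, a)
  Flatten:  a ⊕ h(c, c) ⊕ b ⊕ c ⊕ c ⊕ h(a, a)
  Sort arguments:  a ⊕ b ⊕ c ⊕ c ⊕ h(a, a) ⊕ h(c, c)
Right:  (h(a, a) ⊕ h(a, c)) ⊕ (c ⊕ c) ⊕ (b ⊕ c)
  Merge nested applications:  h(a, a) ⊕ h(a, c) ⊕ c ⊕ c ⊕ b ⊕ c
  Sort arguments:  b ⊕ c ⊕ c ⊕ c ⊕ h(a, a) ⊕ h(a, c)

Answer: no — a ⊕ b ⊕ c ⊕ c ⊕ h(a, a) ⊕ h(c, c) vs b ⊕ c ⊕ c ⊕ c ⊕ h(a, a) ⊕ h(a, c)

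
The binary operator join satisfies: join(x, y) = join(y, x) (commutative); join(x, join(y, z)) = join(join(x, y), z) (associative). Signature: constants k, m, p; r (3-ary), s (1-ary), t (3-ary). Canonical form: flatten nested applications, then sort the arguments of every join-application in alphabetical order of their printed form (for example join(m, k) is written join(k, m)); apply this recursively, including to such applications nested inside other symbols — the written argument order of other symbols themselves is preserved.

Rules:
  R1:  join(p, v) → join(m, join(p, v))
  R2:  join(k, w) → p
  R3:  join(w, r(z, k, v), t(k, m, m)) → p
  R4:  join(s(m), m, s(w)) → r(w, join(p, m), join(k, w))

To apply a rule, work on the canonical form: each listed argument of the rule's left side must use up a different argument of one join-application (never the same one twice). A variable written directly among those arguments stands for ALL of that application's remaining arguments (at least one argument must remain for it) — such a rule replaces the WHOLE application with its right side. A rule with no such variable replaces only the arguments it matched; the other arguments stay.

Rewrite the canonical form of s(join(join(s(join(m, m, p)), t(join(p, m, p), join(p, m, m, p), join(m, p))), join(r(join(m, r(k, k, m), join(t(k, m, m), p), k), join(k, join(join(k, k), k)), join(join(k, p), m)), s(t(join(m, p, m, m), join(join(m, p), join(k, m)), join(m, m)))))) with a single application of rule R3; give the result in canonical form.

Answer: s(join(r(p, join(k, k, k, k), join(k, m, p)), s(join(m, m, p)), s(t(join(m, m, m, p), join(k, m, m, p), join(m, m))), t(join(m, p, p), join(m, m, p, p), join(m, p))))

Derivation:
Canonical form:  s(join(r(join(k, m, p, r(k, k, m), t(k, m, m)), join(k, k, k, k), join(k, m, p)), s(join(m, m, p)), s(t(join(m, m, m, p), join(k, m, m, p), join(m, m))), t(join(m, p, p), join(m, m, p, p), join(m, p))))
R3 matches:  uses r(k, k, m), t(k, m, m);  v := m, w := join(k, m, p), z := k
The variable takes the whole remainder — replace the entire application.
Giving:  s(join(r(p, join(k, k, k, k), join(k, m, p)), s(join(m, m, p)), s(t(join(m, m, m, p), join(k, m, m, p), join(m, m))), t(join(m, p, p), join(m, m, p, p), join(m, p))))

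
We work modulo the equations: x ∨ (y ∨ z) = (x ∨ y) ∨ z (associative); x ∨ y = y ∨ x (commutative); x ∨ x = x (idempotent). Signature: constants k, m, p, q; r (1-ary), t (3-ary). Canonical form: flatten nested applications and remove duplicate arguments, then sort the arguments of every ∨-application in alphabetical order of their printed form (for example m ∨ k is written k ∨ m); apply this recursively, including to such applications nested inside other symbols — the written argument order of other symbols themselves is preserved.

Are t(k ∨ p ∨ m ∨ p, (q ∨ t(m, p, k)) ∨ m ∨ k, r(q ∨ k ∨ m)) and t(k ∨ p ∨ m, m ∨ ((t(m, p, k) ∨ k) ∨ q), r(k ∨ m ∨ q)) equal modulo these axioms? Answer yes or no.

Answer: yes — both canonical forms are t(k ∨ m ∨ p, k ∨ m ∨ q ∨ t(m, p, k), r(k ∨ m ∨ q))

Derivation:
Left:  t(k ∨ p ∨ m ∨ p, (q ∨ t(m, p, k)) ∨ m ∨ k, r(q ∨ k ∨ m))
  Focus inside:  (q ∨ t(m, p, k)) ∨ m ∨ k
  Flatten:  q ∨ t(m, p, k) ∨ m ∨ k
  Sort arguments:  k ∨ m ∨ q ∨ t(m, p, k)
  Rebuild:  t(k ∨ m ∨ p, k ∨ m ∨ q ∨ t(m, p, k), r(k ∨ m ∨ q))
Right:  t(k ∨ p ∨ m, m ∨ ((t(m, p, k) ∨ k) ∨ q), r(k ∨ m ∨ q))
  Descend into:  m ∨ ((t(m, p, k) ∨ k) ∨ q)
  Flatten:  m ∨ t(m, p, k) ∨ k ∨ q
  Order the arguments:  k ∨ m ∨ q ∨ t(m, p, k)
  Rebuild:  t(k ∨ m ∨ p, k ∨ m ∨ q ∨ t(m, p, k), r(k ∨ m ∨ q))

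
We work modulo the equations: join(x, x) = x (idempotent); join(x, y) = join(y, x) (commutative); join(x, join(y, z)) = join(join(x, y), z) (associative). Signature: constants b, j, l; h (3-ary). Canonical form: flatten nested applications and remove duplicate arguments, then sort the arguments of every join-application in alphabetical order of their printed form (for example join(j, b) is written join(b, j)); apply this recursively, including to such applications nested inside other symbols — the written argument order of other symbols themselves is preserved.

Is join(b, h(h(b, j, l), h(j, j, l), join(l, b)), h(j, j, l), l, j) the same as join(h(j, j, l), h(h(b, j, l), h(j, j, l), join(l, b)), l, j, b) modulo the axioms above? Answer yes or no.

Answer: yes — both canonical forms are join(b, h(h(b, j, l), h(j, j, l), join(b, l)), h(j, j, l), j, l)

Derivation:
Left:  join(b, h(h(b, j, l), h(j, j, l), join(l, b)), h(j, j, l), l, j)
  Inside:  h(h(b, j, l), h(j, j, l), join(l, b))  →  h(h(b, j, l), h(j, j, l), join(b, l))
  Sort arguments:  join(b, h(h(b, j, l), h(j, j, l), join(b, l)), h(j, j, l), j, l)
Right:  join(h(j, j, l), h(h(b, j, l), h(j, j, l), join(l, b)), l, j, b)
  Canonicalize subterm:  h(h(b, j, l), h(j, j, l), join(l, b))  →  h(h(b, j, l), h(j, j, l), join(b, l))
  Sort:  join(b, h(h(b, j, l), h(j, j, l), join(b, l)), h(j, j, l), j, l)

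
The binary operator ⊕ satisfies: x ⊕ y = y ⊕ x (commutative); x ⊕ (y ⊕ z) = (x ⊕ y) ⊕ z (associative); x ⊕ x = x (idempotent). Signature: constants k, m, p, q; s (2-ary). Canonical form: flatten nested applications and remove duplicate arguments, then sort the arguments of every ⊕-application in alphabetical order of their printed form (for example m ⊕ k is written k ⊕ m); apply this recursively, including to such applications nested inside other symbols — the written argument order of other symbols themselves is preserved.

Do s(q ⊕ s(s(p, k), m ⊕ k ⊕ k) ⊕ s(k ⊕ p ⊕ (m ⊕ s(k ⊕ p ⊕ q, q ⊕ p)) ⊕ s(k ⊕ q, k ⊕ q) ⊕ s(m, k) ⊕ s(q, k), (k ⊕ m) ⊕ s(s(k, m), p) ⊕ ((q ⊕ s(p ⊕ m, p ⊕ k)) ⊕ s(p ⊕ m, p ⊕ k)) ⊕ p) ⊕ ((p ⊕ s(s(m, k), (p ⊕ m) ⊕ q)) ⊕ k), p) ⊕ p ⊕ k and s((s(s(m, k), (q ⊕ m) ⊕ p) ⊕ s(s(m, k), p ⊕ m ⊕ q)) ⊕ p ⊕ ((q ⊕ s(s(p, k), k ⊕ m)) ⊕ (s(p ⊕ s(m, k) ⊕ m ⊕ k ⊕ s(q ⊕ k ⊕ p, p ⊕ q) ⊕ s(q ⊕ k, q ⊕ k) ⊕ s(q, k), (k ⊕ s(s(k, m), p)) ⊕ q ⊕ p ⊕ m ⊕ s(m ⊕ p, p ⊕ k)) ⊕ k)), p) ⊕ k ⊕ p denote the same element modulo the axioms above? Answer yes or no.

Answer: yes — both canonical forms are k ⊕ p ⊕ s(k ⊕ p ⊕ q ⊕ s(k ⊕ m ⊕ p ⊕ s(k ⊕ p ⊕ q, p ⊕ q) ⊕ s(k ⊕ q, k ⊕ q) ⊕ s(m, k) ⊕ s(q, k), k ⊕ m ⊕ p ⊕ q ⊕ s(m ⊕ p, k ⊕ p) ⊕ s(s(k, m), p)) ⊕ s(s(m, k), m ⊕ p ⊕ q) ⊕ s(s(p, k), k ⊕ m), p)

Derivation:
Left:  s(q ⊕ s(s(p, k), m ⊕ k ⊕ k) ⊕ s(k ⊕ p ⊕ (m ⊕ s(k ⊕ p ⊕ q, q ⊕ p)) ⊕ s(k ⊕ q, k ⊕ q) ⊕ s(m, k) ⊕ s(q, k), (k ⊕ m) ⊕ s(s(k, m), p) ⊕ ((q ⊕ s(p ⊕ m, p ⊕ k)) ⊕ s(p ⊕ m, p ⊕ k)) ⊕ p) ⊕ ((p ⊕ s(s(m, k), (p ⊕ m) ⊕ q)) ⊕ k), p) ⊕ p ⊕ k
  Canonicalize subterm:  s(q ⊕ s(s(p, k), m ⊕ k ⊕ k) ⊕ s(k ⊕ p ⊕ (m ⊕ s(k ⊕ p ⊕ q, q ⊕ p)) ⊕ s(k ⊕ q, k ⊕ q) ⊕ s(m, k) ⊕ s(q, k), (k ⊕ m) ⊕ s(s(k, m), p) ⊕ ((q ⊕ s(p ⊕ m, p ⊕ k)) ⊕ s(p ⊕ m, p ⊕ k)) ⊕ p) ⊕ ((p ⊕ s(s(m, k), (p ⊕ m) ⊕ q)) ⊕ k), p)  →  s(k ⊕ p ⊕ q ⊕ s(k ⊕ m ⊕ p ⊕ s(k ⊕ p ⊕ q, p ⊕ q) ⊕ s(k ⊕ q, k ⊕ q) ⊕ s(m, k) ⊕ s(q, k), k ⊕ m ⊕ p ⊕ q ⊕ s(m ⊕ p, k ⊕ p) ⊕ s(s(k, m), p)) ⊕ s(s(m, k), m ⊕ p ⊕ q) ⊕ s(s(p, k), k ⊕ m), p)
  Sort arguments:  k ⊕ p ⊕ s(k ⊕ p ⊕ q ⊕ s(k ⊕ m ⊕ p ⊕ s(k ⊕ p ⊕ q, p ⊕ q) ⊕ s(k ⊕ q, k ⊕ q) ⊕ s(m, k) ⊕ s(q, k), k ⊕ m ⊕ p ⊕ q ⊕ s(m ⊕ p, k ⊕ p) ⊕ s(s(k, m), p)) ⊕ s(s(m, k), m ⊕ p ⊕ q) ⊕ s(s(p, k), k ⊕ m), p)
Right:  s((s(s(m, k), (q ⊕ m) ⊕ p) ⊕ s(s(m, k), p ⊕ m ⊕ q)) ⊕ p ⊕ ((q ⊕ s(s(p, k), k ⊕ m)) ⊕ (s(p ⊕ s(m, k) ⊕ m ⊕ k ⊕ s(q ⊕ k ⊕ p, p ⊕ q) ⊕ s(q ⊕ k, q ⊕ k) ⊕ s(q, k), (k ⊕ s(s(k, m), p)) ⊕ q ⊕ p ⊕ m ⊕ s(m ⊕ p, p ⊕ k)) ⊕ k)), p) ⊕ k ⊕ p
  Canonicalize subterm:  s((s(s(m, k), (q ⊕ m) ⊕ p) ⊕ s(s(m, k), p ⊕ m ⊕ q)) ⊕ p ⊕ ((q ⊕ s(s(p, k), k ⊕ m)) ⊕ (s(p ⊕ s(m, k) ⊕ m ⊕ k ⊕ s(q ⊕ k ⊕ p, p ⊕ q) ⊕ s(q ⊕ k, q ⊕ k) ⊕ s(q, k), (k ⊕ s(s(k, m), p)) ⊕ q ⊕ p ⊕ m ⊕ s(m ⊕ p, p ⊕ k)) ⊕ k)), p)  →  s(k ⊕ p ⊕ q ⊕ s(k ⊕ m ⊕ p ⊕ s(k ⊕ p ⊕ q, p ⊕ q) ⊕ s(k ⊕ q, k ⊕ q) ⊕ s(m, k) ⊕ s(q, k), k ⊕ m ⊕ p ⊕ q ⊕ s(m ⊕ p, k ⊕ p) ⊕ s(s(k, m), p)) ⊕ s(s(m, k), m ⊕ p ⊕ q) ⊕ s(s(p, k), k ⊕ m), p)
  Order the arguments:  k ⊕ p ⊕ s(k ⊕ p ⊕ q ⊕ s(k ⊕ m ⊕ p ⊕ s(k ⊕ p ⊕ q, p ⊕ q) ⊕ s(k ⊕ q, k ⊕ q) ⊕ s(m, k) ⊕ s(q, k), k ⊕ m ⊕ p ⊕ q ⊕ s(m ⊕ p, k ⊕ p) ⊕ s(s(k, m), p)) ⊕ s(s(m, k), m ⊕ p ⊕ q) ⊕ s(s(p, k), k ⊕ m), p)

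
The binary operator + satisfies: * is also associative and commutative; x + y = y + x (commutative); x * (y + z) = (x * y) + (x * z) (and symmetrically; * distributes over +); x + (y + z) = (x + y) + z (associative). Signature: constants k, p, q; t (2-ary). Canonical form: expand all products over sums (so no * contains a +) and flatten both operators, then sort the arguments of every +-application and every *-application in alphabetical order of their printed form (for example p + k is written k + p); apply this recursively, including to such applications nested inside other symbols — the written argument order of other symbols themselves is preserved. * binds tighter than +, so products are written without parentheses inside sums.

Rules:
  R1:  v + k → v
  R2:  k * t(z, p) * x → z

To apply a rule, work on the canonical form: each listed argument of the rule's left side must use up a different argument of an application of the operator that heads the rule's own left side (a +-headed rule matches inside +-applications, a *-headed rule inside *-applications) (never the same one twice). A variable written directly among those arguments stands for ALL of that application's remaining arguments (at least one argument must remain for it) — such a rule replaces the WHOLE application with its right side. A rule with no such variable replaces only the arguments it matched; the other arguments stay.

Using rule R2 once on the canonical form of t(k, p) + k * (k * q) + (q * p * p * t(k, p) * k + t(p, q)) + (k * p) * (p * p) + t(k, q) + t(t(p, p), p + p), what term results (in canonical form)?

Canonical form:  k * k * q + k * p * p * p + k * p * p * q * t(k, p) + t(k, p) + t(k, q) + t(p, q) + t(t(p, p), p + p)
Apply R2:  consuming k, t(k, p);  x := p * p * q, z := k
The variable takes the whole remainder — replace the entire application.
New term:  k + k * k * q + k * p * p * p + t(k, p) + t(k, q) + t(p, q) + t(t(p, p), p + p)

Answer: k + k * k * q + k * p * p * p + t(k, p) + t(k, q) + t(p, q) + t(t(p, p), p + p)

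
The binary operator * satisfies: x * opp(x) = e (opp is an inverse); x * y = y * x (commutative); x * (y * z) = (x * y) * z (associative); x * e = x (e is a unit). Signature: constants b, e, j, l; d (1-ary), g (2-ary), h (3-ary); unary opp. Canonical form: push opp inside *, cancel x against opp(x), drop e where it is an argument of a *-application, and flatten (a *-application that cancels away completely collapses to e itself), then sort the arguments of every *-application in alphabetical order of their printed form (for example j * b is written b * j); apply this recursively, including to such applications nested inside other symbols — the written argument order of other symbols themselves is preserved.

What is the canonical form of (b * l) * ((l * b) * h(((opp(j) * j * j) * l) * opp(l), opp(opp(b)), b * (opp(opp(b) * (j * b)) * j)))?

Push opp inside:  distribute opp over * and collapse double opp
Combine occurrences:  b * b * l * l * h(j, b, b)
Sort:  b * b * h(j, b, b) * l * l

Answer: b * b * h(j, b, b) * l * l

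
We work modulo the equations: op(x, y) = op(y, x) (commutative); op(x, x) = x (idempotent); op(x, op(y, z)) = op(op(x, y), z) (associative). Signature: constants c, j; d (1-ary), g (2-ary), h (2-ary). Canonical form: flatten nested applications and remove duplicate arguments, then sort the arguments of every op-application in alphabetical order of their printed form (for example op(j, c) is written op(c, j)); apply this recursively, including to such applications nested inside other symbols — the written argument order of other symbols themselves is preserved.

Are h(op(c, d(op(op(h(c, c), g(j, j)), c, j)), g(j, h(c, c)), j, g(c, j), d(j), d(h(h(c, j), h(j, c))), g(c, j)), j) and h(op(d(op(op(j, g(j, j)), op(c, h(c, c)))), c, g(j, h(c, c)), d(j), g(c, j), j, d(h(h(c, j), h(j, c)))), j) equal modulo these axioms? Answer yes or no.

Answer: yes — both canonical forms are h(op(c, d(h(h(c, j), h(j, c))), d(j), d(op(c, g(j, j), h(c, c), j)), g(c, j), g(j, h(c, c)), j), j)

Derivation:
Left:  h(op(c, d(op(op(h(c, c), g(j, j)), c, j)), g(j, h(c, c)), j, g(c, j), d(j), d(h(h(c, j), h(j, c))), g(c, j)), j)
  Work inside:  op(c, d(op(op(h(c, c), g(j, j)), c, j)), g(j, h(c, c)), j, g(c, j), d(j), d(h(h(c, j), h(j, c))), g(c, j))
  Inside:  d(op(op(h(c, c), g(j, j)), c, j))  →  d(op(c, g(j, j), h(c, c), j))
  Drop duplicates:  drop duplicate g(c, j)
  Sort:  op(c, d(h(h(c, j), h(j, c))), d(j), d(op(c, g(j, j), h(c, c), j)), g(c, j), g(j, h(c, c)), j)
  Put back:  h(op(c, d(h(h(c, j), h(j, c))), d(j), d(op(c, g(j, j), h(c, c), j)), g(c, j), g(j, h(c, c)), j), j)
Right:  h(op(d(op(op(j, g(j, j)), op(c, h(c, c)))), c, g(j, h(c, c)), d(j), g(c, j), j, d(h(h(c, j), h(j, c)))), j)
  Descend into:  op(d(op(op(j, g(j, j)), op(c, h(c, c)))), c, g(j, h(c, c)), d(j), g(c, j), j, d(h(h(c, j), h(j, c))))
  Canonicalize subterm:  d(op(op(j, g(j, j)), op(c, h(c, c))))  →  d(op(c, g(j, j), h(c, c), j))
  Order the arguments:  op(c, d(h(h(c, j), h(j, c))), d(j), d(op(c, g(j, j), h(c, c), j)), g(c, j), g(j, h(c, c)), j)
  Put back:  h(op(c, d(h(h(c, j), h(j, c))), d(j), d(op(c, g(j, j), h(c, c), j)), g(c, j), g(j, h(c, c)), j), j)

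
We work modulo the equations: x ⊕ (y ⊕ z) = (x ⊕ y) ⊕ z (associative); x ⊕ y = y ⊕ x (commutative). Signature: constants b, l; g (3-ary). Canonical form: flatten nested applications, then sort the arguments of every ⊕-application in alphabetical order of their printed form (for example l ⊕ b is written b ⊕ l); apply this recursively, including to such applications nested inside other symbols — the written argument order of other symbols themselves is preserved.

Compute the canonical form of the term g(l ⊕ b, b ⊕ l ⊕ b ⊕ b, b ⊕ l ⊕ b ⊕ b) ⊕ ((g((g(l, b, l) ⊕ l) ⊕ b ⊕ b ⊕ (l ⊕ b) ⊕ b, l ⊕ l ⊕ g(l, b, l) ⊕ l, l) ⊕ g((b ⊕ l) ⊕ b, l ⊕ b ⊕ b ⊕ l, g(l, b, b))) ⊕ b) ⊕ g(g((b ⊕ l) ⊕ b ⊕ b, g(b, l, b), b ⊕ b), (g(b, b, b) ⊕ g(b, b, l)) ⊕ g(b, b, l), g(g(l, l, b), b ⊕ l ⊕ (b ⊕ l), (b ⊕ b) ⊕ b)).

Answer: b ⊕ g(b ⊕ b ⊕ b ⊕ b ⊕ g(l, b, l) ⊕ l ⊕ l, g(l, b, l) ⊕ l ⊕ l ⊕ l, l) ⊕ g(b ⊕ b ⊕ l, b ⊕ b ⊕ l ⊕ l, g(l, b, b)) ⊕ g(b ⊕ l, b ⊕ b ⊕ b ⊕ l, b ⊕ b ⊕ b ⊕ l) ⊕ g(g(b ⊕ b ⊕ b ⊕ l, g(b, l, b), b ⊕ b), g(b, b, b) ⊕ g(b, b, l) ⊕ g(b, b, l), g(g(l, l, b), b ⊕ b ⊕ l ⊕ l, b ⊕ b ⊕ b))

Derivation:
Merge nested applications:  g(l ⊕ b, b ⊕ l ⊕ b ⊕ b, b ⊕ l ⊕ b ⊕ b) ⊕ g((g(l, b, l) ⊕ l) ⊕ b ⊕ b ⊕ (l ⊕ b) ⊕ b, l ⊕ l ⊕ g(l, b, l) ⊕ l, l) ⊕ g((b ⊕ l) ⊕ b, l ⊕ b ⊕ b ⊕ l, g(l, b, b)) ⊕ b ⊕ g(g((b ⊕ l) ⊕ b ⊕ b, g(b, l, b), b ⊕ b), (g(b, b, b) ⊕ g(b, b, l)) ⊕ g(b, b, l), g(g(l, l, b), b ⊕ l ⊕ (b ⊕ l), (b ⊕ b) ⊕ b))
Canonicalize subterm:  g(l ⊕ b, b ⊕ l ⊕ b ⊕ b, b ⊕ l ⊕ b ⊕ b)  →  g(b ⊕ l, b ⊕ b ⊕ b ⊕ l, b ⊕ b ⊕ b ⊕ l)
Inside:  g((g(l, b, l) ⊕ l) ⊕ b ⊕ b ⊕ (l ⊕ b) ⊕ b, l ⊕ l ⊕ g(l, b, l) ⊕ l, l)  →  g(b ⊕ b ⊕ b ⊕ b ⊕ g(l, b, l) ⊕ l ⊕ l, g(l, b, l) ⊕ l ⊕ l ⊕ l, l)
Simplify inside:  g((b ⊕ l) ⊕ b, l ⊕ b ⊕ b ⊕ l, g(l, b, b))  →  g(b ⊕ b ⊕ l, b ⊕ b ⊕ l ⊕ l, g(l, b, b))
Order the arguments:  b ⊕ g(b ⊕ b ⊕ b ⊕ b ⊕ g(l, b, l) ⊕ l ⊕ l, g(l, b, l) ⊕ l ⊕ l ⊕ l, l) ⊕ g(b ⊕ b ⊕ l, b ⊕ b ⊕ l ⊕ l, g(l, b, b)) ⊕ g(b ⊕ l, b ⊕ b ⊕ b ⊕ l, b ⊕ b ⊕ b ⊕ l) ⊕ g(g(b ⊕ b ⊕ b ⊕ l, g(b, l, b), b ⊕ b), g(b, b, b) ⊕ g(b, b, l) ⊕ g(b, b, l), g(g(l, l, b), b ⊕ b ⊕ l ⊕ l, b ⊕ b ⊕ b))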